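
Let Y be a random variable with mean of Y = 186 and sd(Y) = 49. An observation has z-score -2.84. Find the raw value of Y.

Y = mean of Y + z·sd(Y) = 186 + (-2.84)·49 = 46.84.

Y = 46.84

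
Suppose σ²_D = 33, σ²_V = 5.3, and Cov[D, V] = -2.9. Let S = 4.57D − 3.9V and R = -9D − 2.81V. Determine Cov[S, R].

Cov[S, R] = -1363.75637

By bilinearity, Cov[S, R] = ac·σ²_D + bd·σ²_V + (ad+bc)·Cov[D, V], with a=4.57, b=-3.9, c=-9, d=-2.81.
ac·σ²_D = 4.57·(-9)·33 = -1357.29
bd·σ²_V = (-3.9)·(-2.81)·5.3 = 58.0827
(ad+bc)·Cov[D, V] = (22.2583)·(-2.9) = -64.54907
Cov[S, R] = -1357.29 + 58.0827 + (-64.54907) = -1363.75637.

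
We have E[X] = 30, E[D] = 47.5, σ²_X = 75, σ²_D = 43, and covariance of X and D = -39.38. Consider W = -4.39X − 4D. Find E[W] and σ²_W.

E[W] = -321.7, σ²_W = 750.3819

E[W] = (-4.39)·E[X] + (-4)·E[D] = (-4.39)·30 + (-4)·47.5 = -321.7.
σ²_W = a²·σ²_X + b²·σ²_D + 2ab·covariance of X and D with a = -4.39, b = -4.
= (-4.39)²·75 + (-4)²·43 + 2·(-4.39)·(-4)·(-39.38)
= 1445.4075 + 688 + (-1383.0256) = 750.3819.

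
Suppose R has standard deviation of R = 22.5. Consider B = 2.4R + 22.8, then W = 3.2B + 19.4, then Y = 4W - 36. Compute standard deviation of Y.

standard deviation of Y = 691.2

standard deviation of B = |2.4|·22.5 = 54.
standard deviation of W = |3.2|·54 = 172.8.
standard deviation of Y = |4|·172.8 = 691.2.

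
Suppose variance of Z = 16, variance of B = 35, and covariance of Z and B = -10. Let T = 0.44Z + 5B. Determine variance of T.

variance of T = a²·variance of Z + b²·variance of B + 2ab·covariance of Z and B with a = 0.44, b = 5.
= 0.44²·16 + 5²·35 + 2·0.44·5·(-10)
= 3.0976 + 875 + (-44) = 834.0976.

variance of T = 834.0976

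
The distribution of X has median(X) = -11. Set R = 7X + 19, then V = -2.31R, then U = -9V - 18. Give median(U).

median(R) = 7·(-11) + 19 = -58.
median(V) = (-2.31)·(-58) = 133.98.
median(U) = (-9)·133.98 + (-18) = -1223.82.

median(U) = -1223.82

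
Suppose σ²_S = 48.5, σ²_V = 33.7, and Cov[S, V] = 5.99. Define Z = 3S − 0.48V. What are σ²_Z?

σ²_Z = 427.01328

σ²_Z = a²·σ²_S + b²·σ²_V + 2ab·Cov[S, V] with a = 3, b = -0.48.
= 3²·48.5 + (-0.48)²·33.7 + 2·3·(-0.48)·5.99
= 436.5 + 7.76448 + (-17.2512) = 427.01328.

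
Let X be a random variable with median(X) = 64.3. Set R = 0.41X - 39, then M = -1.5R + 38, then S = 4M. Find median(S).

median(S) = 227.822

median(R) = 0.41·64.3 + (-39) = -12.637.
median(M) = (-1.5)·(-12.637) + 38 = 56.9555.
median(S) = 4·56.9555 = 227.822.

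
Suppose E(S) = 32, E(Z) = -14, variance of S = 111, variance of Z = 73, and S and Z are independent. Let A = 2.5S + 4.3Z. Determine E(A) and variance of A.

E(A) = 19.8, variance of A = 2043.52

E(A) = 2.5·E(S) + 4.3·E(Z) = 2.5·32 + 4.3·(-14) = 19.8.
variance of A = a²·variance of S + b²·variance of Z + 2ab·covariance of S and Z with a = 2.5, b = 4.3.
Independence gives covariance of S and Z = 0.
= 2.5²·111 + 4.3²·73 + 2·2.5·4.3·0
= 693.75 + 1349.77 + 0 = 2043.52.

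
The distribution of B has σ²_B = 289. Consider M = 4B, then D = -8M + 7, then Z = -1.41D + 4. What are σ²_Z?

σ²_M = 4²·289 = 4624.
σ²_D = (-8)²·4624 = 295936.
σ²_Z = (-1.41)²·295936 = 588350.3616.

σ²_Z = 588350.3616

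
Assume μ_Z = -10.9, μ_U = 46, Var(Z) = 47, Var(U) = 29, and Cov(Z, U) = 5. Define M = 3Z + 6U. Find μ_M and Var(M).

μ_M = 3·μ_Z + 6·μ_U = 3·(-10.9) + 6·46 = 243.3.
Var(M) = a²·Var(Z) + b²·Var(U) + 2ab·Cov(Z, U) with a = 3, b = 6.
= 3²·47 + 6²·29 + 2·3·6·5
= 423 + 1044 + 180 = 1647.

μ_M = 243.3, Var(M) = 1647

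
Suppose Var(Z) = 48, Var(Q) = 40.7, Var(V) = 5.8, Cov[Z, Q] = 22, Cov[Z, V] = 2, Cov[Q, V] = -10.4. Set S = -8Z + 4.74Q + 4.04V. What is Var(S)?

Var(S) = a²·Var(Z) + b²·Var(Q) + c²·Var(V) + 2ab·Cov[Z, Q] + 2ac·Cov[Z, V] + 2bc·Cov[Q, V], with a = -8, b = 4.74, c = 4.04.
= 3072 + 914.43132 + 94.66528 + (-1668.48) + (-129.28) + (-398.31168)
= 1885.02492.

Var(S) = 1885.02492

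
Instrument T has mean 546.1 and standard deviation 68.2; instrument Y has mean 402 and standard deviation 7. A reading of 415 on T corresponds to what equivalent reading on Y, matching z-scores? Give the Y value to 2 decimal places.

Y = 388.54

z = (415 − 546.1)/68.2 ≈ -1.9223.
Y = 402 + z·7 = 402 + (415 − 546.1)·7/68.2 ≈ 388.54.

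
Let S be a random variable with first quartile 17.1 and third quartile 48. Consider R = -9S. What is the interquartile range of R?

IQR of S = Q3 − Q1 = 48 − 17.1 = 30.9.
Under R = aS + b, IQR(R) = |a|·IQR(S) = |-9|·30.9 = 278.1 (shifts cancel; spread scales by |a|).

IQR(R) = 278.1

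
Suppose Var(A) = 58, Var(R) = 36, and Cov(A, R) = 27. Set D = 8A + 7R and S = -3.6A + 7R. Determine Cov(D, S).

By bilinearity, Cov(D, S) = ac·Var(A) + bd·Var(R) + (ad+bc)·Cov(A, R), with a=8, b=7, c=-3.6, d=7.
ac·Var(A) = 8·(-3.6)·58 = -1670.4
bd·Var(R) = 7·7·36 = 1764
(ad+bc)·Cov(A, R) = (30.8)·27 = 831.6
Cov(D, S) = -1670.4 + 1764 + 831.6 = 925.2.

Cov(D, S) = 925.2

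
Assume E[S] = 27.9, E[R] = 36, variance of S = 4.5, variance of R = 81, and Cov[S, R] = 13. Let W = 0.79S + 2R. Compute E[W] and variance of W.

E[W] = 94.041, variance of W = 367.88845

E[W] = 0.79·E[S] + 2·E[R] = 0.79·27.9 + 2·36 = 94.041.
variance of W = a²·variance of S + b²·variance of R + 2ab·Cov[S, R] with a = 0.79, b = 2.
= 0.79²·4.5 + 2²·81 + 2·0.79·2·13
= 2.80845 + 324 + 41.08 = 367.88845.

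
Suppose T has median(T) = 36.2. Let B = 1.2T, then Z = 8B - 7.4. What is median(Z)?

median(B) = 1.2·36.2 = 43.44.
median(Z) = 8·43.44 + (-7.4) = 340.12.

median(Z) = 340.12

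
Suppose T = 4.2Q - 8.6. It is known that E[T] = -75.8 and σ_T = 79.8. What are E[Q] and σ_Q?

From T = 4.2Q - 8.6: E[T] = a·E[Q] + b, so E[Q] = (E[T] − b)/a = (-75.8 − (-8.6))/4.2 = -16.
σ_T = |a|·σ_Q, so σ_Q = 79.8/|4.2| = 19.

E[Q] = -16, σ_Q = 19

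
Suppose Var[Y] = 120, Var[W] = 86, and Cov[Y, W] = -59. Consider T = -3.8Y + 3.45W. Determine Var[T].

Var[T] = a²·Var[Y] + b²·Var[W] + 2ab·Cov[Y, W] with a = -3.8, b = 3.45.
= (-3.8)²·120 + 3.45²·86 + 2·(-3.8)·3.45·(-59)
= 1732.8 + 1023.615 + 1546.98 = 4303.395.

Var[T] = 4303.395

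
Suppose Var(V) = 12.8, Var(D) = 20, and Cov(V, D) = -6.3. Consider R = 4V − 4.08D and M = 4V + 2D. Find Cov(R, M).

Cov(R, M) = 94.016

By bilinearity, Cov(R, M) = ac·Var(V) + bd·Var(D) + (ad+bc)·Cov(V, D), with a=4, b=-4.08, c=4, d=2.
ac·Var(V) = 4·4·12.8 = 204.8
bd·Var(D) = (-4.08)·2·20 = -163.2
(ad+bc)·Cov(V, D) = (-8.32)·(-6.3) = 52.416
Cov(R, M) = 204.8 + (-163.2) + 52.416 = 94.016.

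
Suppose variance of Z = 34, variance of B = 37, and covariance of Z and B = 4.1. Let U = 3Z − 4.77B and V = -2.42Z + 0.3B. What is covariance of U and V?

By bilinearity, covariance of U and V = ac·variance of Z + bd·variance of B + (ad+bc)·covariance of Z and B, with a=3, b=-4.77, c=-2.42, d=0.3.
ac·variance of Z = 3·(-2.42)·34 = -246.84
bd·variance of B = (-4.77)·0.3·37 = -52.947
(ad+bc)·covariance of Z and B = (12.4434)·4.1 = 51.01794
covariance of U and V = -246.84 + (-52.947) + 51.01794 = -248.76906.

covariance of U and V = -248.76906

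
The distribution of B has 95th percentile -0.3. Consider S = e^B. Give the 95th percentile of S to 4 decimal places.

95th percentile of S = 0.7408

e^B is increasing, so P_{95}(S) = g(P_{95}(B)) ≈ 0.7408.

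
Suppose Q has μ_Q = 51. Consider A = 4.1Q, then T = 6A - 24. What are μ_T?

μ_A = 4.1·51 = 209.1.
μ_T = 6·209.1 + (-24) = 1230.6.

μ_T = 1230.6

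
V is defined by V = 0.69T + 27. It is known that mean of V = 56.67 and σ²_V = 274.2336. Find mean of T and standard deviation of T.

From V = 0.69T + 27: mean of V = a·mean of T + b, so mean of T = (mean of V − b)/a = (56.67 − 27)/0.69 = 43.
standard deviation of V = √274.2336 = 16.56.
standard deviation of V = |a|·standard deviation of T, so standard deviation of T = 16.56/|0.69| = 24.

mean of T = 43, standard deviation of T = 24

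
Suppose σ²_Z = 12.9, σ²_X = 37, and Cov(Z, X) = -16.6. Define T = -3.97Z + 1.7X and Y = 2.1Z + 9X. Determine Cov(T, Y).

By bilinearity, Cov(T, Y) = ac·σ²_Z + bd·σ²_X + (ad+bc)·Cov(Z, X), with a=-3.97, b=1.7, c=2.1, d=9.
ac·σ²_Z = (-3.97)·2.1·12.9 = -107.5473
bd·σ²_X = 1.7·9·37 = 566.1
(ad+bc)·Cov(Z, X) = (-32.16)·(-16.6) = 533.856
Cov(T, Y) = -107.5473 + 566.1 + 533.856 = 992.4087.

Cov(T, Y) = 992.4087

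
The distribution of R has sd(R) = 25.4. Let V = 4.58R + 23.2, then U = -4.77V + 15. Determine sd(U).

sd(U) = 554.90364

sd(V) = |4.58|·25.4 = 116.332.
sd(U) = |-4.77|·116.332 = 554.90364.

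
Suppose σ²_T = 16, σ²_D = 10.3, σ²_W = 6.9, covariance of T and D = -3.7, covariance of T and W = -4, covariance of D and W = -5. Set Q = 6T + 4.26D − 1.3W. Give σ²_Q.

σ²_Q = 703.21728

σ²_Q = a²·σ²_T + b²·σ²_D + c²·σ²_W + 2ab·covariance of T and D + 2ac·covariance of T and W + 2bc·covariance of D and W, with a = 6, b = 4.26, c = -1.3.
= 576 + 186.92028 + 11.661 + (-189.144) + 62.4 + 55.38
= 703.21728.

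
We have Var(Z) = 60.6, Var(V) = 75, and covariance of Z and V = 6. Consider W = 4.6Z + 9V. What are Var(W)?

Var(W) = a²·Var(Z) + b²·Var(V) + 2ab·covariance of Z and V with a = 4.6, b = 9.
= 4.6²·60.6 + 9²·75 + 2·4.6·9·6
= 1282.296 + 6075 + 496.8 = 7854.096.

Var(W) = 7854.096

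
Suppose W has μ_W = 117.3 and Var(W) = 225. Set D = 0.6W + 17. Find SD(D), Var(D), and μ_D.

D = 0.6W + 17 is linear with a = 0.6, b = 17.
SD(W) = √225 = 15.
SD(D) = |a|·SD(W) = |0.6|·15 = 9.
Var(D) = a²·Var(W) = 0.6²·225 = 81 (the additive constant 17 does not affect variance).
μ_D = a·μ_W + b = 0.6·117.3 + 17 = 87.38.

SD(D) = 9, Var(D) = 81, μ_D = 87.38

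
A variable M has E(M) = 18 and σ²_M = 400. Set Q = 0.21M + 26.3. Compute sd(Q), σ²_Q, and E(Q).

sd(Q) = 4.2, σ²_Q = 17.64, E(Q) = 30.08

Q = 0.21M + 26.3 is linear with a = 0.21, b = 26.3.
sd(M) = √400 = 20.
sd(Q) = |a|·sd(M) = |0.21|·20 = 4.2.
σ²_Q = a²·σ²_M = 0.21²·400 = 17.64 (the additive constant 26.3 does not affect variance).
E(Q) = a·E(M) + b = 0.21·18 + 26.3 = 30.08.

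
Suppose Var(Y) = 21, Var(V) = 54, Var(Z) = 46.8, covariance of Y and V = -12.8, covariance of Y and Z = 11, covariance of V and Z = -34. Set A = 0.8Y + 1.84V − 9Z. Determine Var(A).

Var(A) = a²·Var(Y) + b²·Var(V) + c²·Var(Z) + 2ab·covariance of Y and V + 2ac·covariance of Y and Z + 2bc·covariance of V and Z, with a = 0.8, b = 1.84, c = -9.
= 13.44 + 182.8224 + 3790.8 + (-37.6832) + (-158.4) + 1126.08
= 4917.0592.

Var(A) = 4917.0592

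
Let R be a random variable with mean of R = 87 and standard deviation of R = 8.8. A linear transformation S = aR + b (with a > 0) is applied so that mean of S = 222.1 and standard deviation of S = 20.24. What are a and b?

standard deviation of S = a·standard deviation of R (a > 0), so a = 20.24/8.8 = 2.3.
mean of S = a·mean of R + b, so b = 222.1 − 2.3·87 = 22.

a = 2.3, b = 22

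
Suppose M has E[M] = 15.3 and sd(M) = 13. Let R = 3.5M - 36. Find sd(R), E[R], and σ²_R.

sd(R) = 45.5, E[R] = 17.55, σ²_R = 2070.25

R = 3.5M - 36 is linear with a = 3.5, b = -36.
sd(R) = |a|·sd(M) = |3.5|·13 = 45.5.
E[R] = a·E[M] + b = 3.5·15.3 + (-36) = 17.55.
σ²_M = 13² = 169.
σ²_R = a²·σ²_M = 3.5²·169 = 2070.25 (the additive constant -36 does not affect variance).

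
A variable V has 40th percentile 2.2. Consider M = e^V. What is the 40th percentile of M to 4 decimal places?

40th percentile of M = 9.025

e^V is increasing, so P_{40}(M) = g(P_{40}(V)) ≈ 9.025.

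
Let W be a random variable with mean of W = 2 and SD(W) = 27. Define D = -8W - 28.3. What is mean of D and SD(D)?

D = -8W - 28.3 is linear with a = -8, b = -28.3.
mean of D = a·mean of W + b = (-8)·2 + (-28.3) = -44.3.
SD(D) = |a|·SD(W) = |-8|·27 = 216.

mean of D = -44.3, SD(D) = 216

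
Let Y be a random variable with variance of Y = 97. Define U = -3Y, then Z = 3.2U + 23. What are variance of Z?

variance of Z = 8939.52

variance of U = (-3)²·97 = 873.
variance of Z = 3.2²·873 = 8939.52.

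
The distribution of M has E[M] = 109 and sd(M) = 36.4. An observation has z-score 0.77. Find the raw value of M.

M = E[M] + z·sd(M) = 109 + 0.77·36.4 = 137.028.

M = 137.028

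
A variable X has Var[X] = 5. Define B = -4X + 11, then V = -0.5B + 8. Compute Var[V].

Var[V] = 20

Var[B] = (-4)²·5 = 80.
Var[V] = (-0.5)²·80 = 20.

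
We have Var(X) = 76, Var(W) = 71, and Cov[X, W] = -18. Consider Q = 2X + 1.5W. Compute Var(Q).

Var(Q) = 355.75

Var(Q) = a²·Var(X) + b²·Var(W) + 2ab·Cov[X, W] with a = 2, b = 1.5.
= 2²·76 + 1.5²·71 + 2·2·1.5·(-18)
= 304 + 159.75 + (-108) = 355.75.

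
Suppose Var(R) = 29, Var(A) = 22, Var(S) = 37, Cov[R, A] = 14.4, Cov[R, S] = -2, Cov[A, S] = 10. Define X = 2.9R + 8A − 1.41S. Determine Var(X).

Var(X) = a²·Var(R) + b²·Var(A) + c²·Var(S) + 2ab·Cov[R, A] + 2ac·Cov[R, S] + 2bc·Cov[A, S], with a = 2.9, b = 8, c = -1.41.
= 243.89 + 1408 + 73.5597 + 668.16 + 16.356 + (-225.6)
= 2184.3657.

Var(X) = 2184.3657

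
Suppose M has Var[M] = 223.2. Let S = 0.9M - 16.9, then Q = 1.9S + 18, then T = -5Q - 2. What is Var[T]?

Var[S] = 0.9²·223.2 = 180.792.
Var[Q] = 1.9²·180.792 = 652.65912.
Var[T] = (-5)²·652.65912 = 16316.478.

Var[T] = 16316.478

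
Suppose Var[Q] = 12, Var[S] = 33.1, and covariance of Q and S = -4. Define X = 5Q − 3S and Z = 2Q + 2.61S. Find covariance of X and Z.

covariance of X and Z = -167.373

By bilinearity, covariance of X and Z = ac·Var[Q] + bd·Var[S] + (ad+bc)·covariance of Q and S, with a=5, b=-3, c=2, d=2.61.
ac·Var[Q] = 5·2·12 = 120
bd·Var[S] = (-3)·2.61·33.1 = -259.173
(ad+bc)·covariance of Q and S = (7.05)·(-4) = -28.2
covariance of X and Z = 120 + (-259.173) + (-28.2) = -167.373.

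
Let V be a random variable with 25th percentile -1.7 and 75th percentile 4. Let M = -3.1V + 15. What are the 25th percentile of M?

25th percentile of M = 2.6

Since a = -3.1 < 0 the transformation is decreasing, reversing order: the 25th percentile of M corresponds to the 75th percentile of V.
So P_{25}(M) = a·P_{75}(V) + b = (-3.1)·4 + 15 = 2.6.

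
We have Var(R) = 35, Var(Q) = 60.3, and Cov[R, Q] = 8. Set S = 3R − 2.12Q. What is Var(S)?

Var(S) = 484.25232

Var(S) = a²·Var(R) + b²·Var(Q) + 2ab·Cov[R, Q] with a = 3, b = -2.12.
= 3²·35 + (-2.12)²·60.3 + 2·3·(-2.12)·8
= 315 + 271.01232 + (-101.76) = 484.25232.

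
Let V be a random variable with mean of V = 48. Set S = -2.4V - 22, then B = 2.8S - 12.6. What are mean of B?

mean of B = -396.76

mean of S = (-2.4)·48 + (-22) = -137.2.
mean of B = 2.8·(-137.2) + (-12.6) = -396.76.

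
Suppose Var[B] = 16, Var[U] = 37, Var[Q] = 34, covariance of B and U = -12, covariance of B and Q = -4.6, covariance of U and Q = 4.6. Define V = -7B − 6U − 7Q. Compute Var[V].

Var[V] = a²·Var[B] + b²·Var[U] + c²·Var[Q] + 2ab·covariance of B and U + 2ac·covariance of B and Q + 2bc·covariance of U and Q, with a = -7, b = -6, c = -7.
= 784 + 1332 + 1666 + (-1008) + (-450.8) + 386.4
= 2709.6.

Var[V] = 2709.6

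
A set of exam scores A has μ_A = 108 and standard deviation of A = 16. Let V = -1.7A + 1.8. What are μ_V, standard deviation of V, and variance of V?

μ_V = -181.8, standard deviation of V = 27.2, variance of V = 739.84

V = -1.7A + 1.8 is linear with a = -1.7, b = 1.8.
μ_V = a·μ_A + b = (-1.7)·108 + 1.8 = -181.8.
standard deviation of V = |a|·standard deviation of A = |-1.7|·16 = 27.2.
variance of A = 16² = 256.
variance of V = a²·variance of A = (-1.7)²·256 = 739.84 (the additive constant 1.8 does not affect variance).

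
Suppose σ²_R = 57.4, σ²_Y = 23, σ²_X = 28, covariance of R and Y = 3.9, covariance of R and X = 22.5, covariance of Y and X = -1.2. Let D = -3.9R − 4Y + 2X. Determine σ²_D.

σ²_D = a²·σ²_R + b²·σ²_Y + c²·σ²_X + 2ab·covariance of R and Y + 2ac·covariance of R and X + 2bc·covariance of Y and X, with a = -3.9, b = -4, c = 2.
= 873.054 + 368 + 112 + 121.68 + (-351) + 19.2
= 1142.934.

σ²_D = 1142.934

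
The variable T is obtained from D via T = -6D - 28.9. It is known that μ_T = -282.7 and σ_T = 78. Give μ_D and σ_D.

μ_D = 42.3, σ_D = 13

From T = -6D - 28.9: μ_T = a·μ_D + b, so μ_D = (μ_T − b)/a = (-282.7 − (-28.9))/(-6) = 42.3.
σ_T = |a|·σ_D, so σ_D = 78/|-6| = 13.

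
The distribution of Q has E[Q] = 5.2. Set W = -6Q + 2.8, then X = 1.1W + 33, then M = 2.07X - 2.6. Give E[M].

E[M] = 1.0432

E[W] = (-6)·5.2 + 2.8 = -28.4.
E[X] = 1.1·(-28.4) + 33 = 1.76.
E[M] = 2.07·1.76 + (-2.6) = 1.0432.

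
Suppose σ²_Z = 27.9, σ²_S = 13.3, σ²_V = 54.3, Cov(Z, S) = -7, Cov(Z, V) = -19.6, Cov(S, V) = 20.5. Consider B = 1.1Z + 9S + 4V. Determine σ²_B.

σ²_B = a²·σ²_Z + b²·σ²_S + c²·σ²_V + 2ab·Cov(Z, S) + 2ac·Cov(Z, V) + 2bc·Cov(S, V), with a = 1.1, b = 9, c = 4.
= 33.759 + 1077.3 + 868.8 + (-138.6) + (-172.48) + 1476
= 3144.779.

σ²_B = 3144.779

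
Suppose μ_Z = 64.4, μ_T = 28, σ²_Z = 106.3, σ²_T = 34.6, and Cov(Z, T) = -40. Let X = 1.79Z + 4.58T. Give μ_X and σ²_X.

μ_X = 1.79·μ_Z + 4.58·μ_T = 1.79·64.4 + 4.58·28 = 243.516.
σ²_X = a²·σ²_Z + b²·σ²_T + 2ab·Cov(Z, T) with a = 1.79, b = 4.58.
= 1.79²·106.3 + 4.58²·34.6 + 2·1.79·4.58·(-40)
= 340.59583 + 725.78344 + (-655.856) = 410.52327.

μ_X = 243.516, σ²_X = 410.52327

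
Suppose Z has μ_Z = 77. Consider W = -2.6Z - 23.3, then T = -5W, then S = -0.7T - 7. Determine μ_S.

μ_S = -789.25

μ_W = (-2.6)·77 + (-23.3) = -223.5.
μ_T = (-5)·(-223.5) = 1117.5.
μ_S = (-0.7)·1117.5 + (-7) = -789.25.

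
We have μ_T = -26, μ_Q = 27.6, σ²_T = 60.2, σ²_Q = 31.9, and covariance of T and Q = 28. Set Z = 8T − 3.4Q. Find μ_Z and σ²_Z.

μ_Z = -301.84, σ²_Z = 2698.364

μ_Z = 8·μ_T + (-3.4)·μ_Q = 8·(-26) + (-3.4)·27.6 = -301.84.
σ²_Z = a²·σ²_T + b²·σ²_Q + 2ab·covariance of T and Q with a = 8, b = -3.4.
= 8²·60.2 + (-3.4)²·31.9 + 2·8·(-3.4)·28
= 3852.8 + 368.764 + (-1523.2) = 2698.364.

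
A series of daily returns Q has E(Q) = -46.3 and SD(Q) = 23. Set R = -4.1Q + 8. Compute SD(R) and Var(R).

R = -4.1Q + 8 is linear with a = -4.1, b = 8.
SD(R) = |a|·SD(Q) = |-4.1|·23 = 94.3.
Var(Q) = 23² = 529.
Var(R) = a²·Var(Q) = (-4.1)²·529 = 8892.49 (the additive constant 8 does not affect variance).

SD(R) = 94.3, Var(R) = 8892.49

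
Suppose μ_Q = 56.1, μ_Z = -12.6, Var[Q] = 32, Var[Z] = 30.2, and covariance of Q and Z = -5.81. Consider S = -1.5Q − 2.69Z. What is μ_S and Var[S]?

μ_S = -50.256, Var[S] = 243.64352

μ_S = (-1.5)·μ_Q + (-2.69)·μ_Z = (-1.5)·56.1 + (-2.69)·(-12.6) = -50.256.
Var[S] = a²·Var[Q] + b²·Var[Z] + 2ab·covariance of Q and Z with a = -1.5, b = -2.69.
= (-1.5)²·32 + (-2.69)²·30.2 + 2·(-1.5)·(-2.69)·(-5.81)
= 72 + 218.53022 + (-46.8867) = 243.64352.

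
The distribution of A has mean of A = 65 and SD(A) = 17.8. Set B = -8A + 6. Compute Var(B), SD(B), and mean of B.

B = -8A + 6 is linear with a = -8, b = 6.
Var(A) = 17.8² = 316.84.
Var(B) = a²·Var(A) = (-8)²·316.84 = 20277.76 (the additive constant 6 does not affect variance).
SD(B) = |a|·SD(A) = |-8|·17.8 = 142.4.
mean of B = a·mean of A + b = (-8)·65 + 6 = -514.

Var(B) = 20277.76, SD(B) = 142.4, mean of B = -514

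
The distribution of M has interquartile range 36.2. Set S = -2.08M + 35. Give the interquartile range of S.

Under S = aM + b, IQR(S) = |a|·IQR(M) = |-2.08|·36.2 = 75.296 (shifts cancel; spread scales by |a|).

IQR(S) = 75.296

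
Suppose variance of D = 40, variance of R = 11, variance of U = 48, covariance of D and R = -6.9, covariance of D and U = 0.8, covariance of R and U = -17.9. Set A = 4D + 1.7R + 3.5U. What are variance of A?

variance of A = a²·variance of D + b²·variance of R + c²·variance of U + 2ab·covariance of D and R + 2ac·covariance of D and U + 2bc·covariance of R and U, with a = 4, b = 1.7, c = 3.5.
= 640 + 31.79 + 588 + (-93.84) + 22.4 + (-213.01)
= 975.34.

variance of A = 975.34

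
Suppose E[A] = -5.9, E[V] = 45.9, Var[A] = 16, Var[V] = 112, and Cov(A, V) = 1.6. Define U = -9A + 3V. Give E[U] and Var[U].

E[U] = (-9)·E[A] + 3·E[V] = (-9)·(-5.9) + 3·45.9 = 190.8.
Var[U] = a²·Var[A] + b²·Var[V] + 2ab·Cov(A, V) with a = -9, b = 3.
= (-9)²·16 + 3²·112 + 2·(-9)·3·1.6
= 1296 + 1008 + (-86.4) = 2217.6.

E[U] = 190.8, Var[U] = 2217.6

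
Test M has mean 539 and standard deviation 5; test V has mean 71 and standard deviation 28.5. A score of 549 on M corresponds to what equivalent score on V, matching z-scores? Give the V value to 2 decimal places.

z = (549 − 539)/5 = 2.
V = 71 + z·28.5 = 71 + (549 − 539)·28.5/5 = 128.00.

V = 128.00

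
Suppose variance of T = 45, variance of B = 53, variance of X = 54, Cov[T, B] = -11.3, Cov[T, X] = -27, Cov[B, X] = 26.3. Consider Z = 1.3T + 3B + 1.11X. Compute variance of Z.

variance of Z = 628.6794

variance of Z = a²·variance of T + b²·variance of B + c²·variance of X + 2ab·Cov[T, B] + 2ac·Cov[T, X] + 2bc·Cov[B, X], with a = 1.3, b = 3, c = 1.11.
= 76.05 + 477 + 66.5334 + (-88.14) + (-77.922) + 175.158
= 628.6794.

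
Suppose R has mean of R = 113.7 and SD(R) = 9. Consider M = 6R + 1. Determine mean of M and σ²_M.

mean of M = 683.2, σ²_M = 2916

M = 6R + 1 is linear with a = 6, b = 1.
mean of M = a·mean of R + b = 6·113.7 + 1 = 683.2.
σ²_R = 9² = 81.
σ²_M = a²·σ²_R = 6²·81 = 2916 (the additive constant 1 does not affect variance).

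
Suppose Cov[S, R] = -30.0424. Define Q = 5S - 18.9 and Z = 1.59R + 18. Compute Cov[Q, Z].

Cov[Q, Z] = -238.83708

Cov[Q, Z] = a·c·Cov[S, R] = 5·1.59·(-30.0424) = -238.83708. Additive constants drop out.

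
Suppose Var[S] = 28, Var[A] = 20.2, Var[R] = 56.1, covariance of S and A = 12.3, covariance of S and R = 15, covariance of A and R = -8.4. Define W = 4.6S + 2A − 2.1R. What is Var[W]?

Var[W] = a²·Var[S] + b²·Var[A] + c²·Var[R] + 2ab·covariance of S and A + 2ac·covariance of S and R + 2bc·covariance of A and R, with a = 4.6, b = 2, c = -2.1.
= 592.48 + 80.8 + 247.401 + 226.32 + (-289.8) + 70.56
= 927.761.

Var[W] = 927.761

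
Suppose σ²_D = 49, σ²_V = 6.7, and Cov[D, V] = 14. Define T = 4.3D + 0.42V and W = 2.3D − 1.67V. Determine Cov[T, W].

By bilinearity, Cov[T, W] = ac·σ²_D + bd·σ²_V + (ad+bc)·Cov[D, V], with a=4.3, b=0.42, c=2.3, d=-1.67.
ac·σ²_D = 4.3·2.3·49 = 484.61
bd·σ²_V = 0.42·(-1.67)·6.7 = -4.69938
(ad+bc)·Cov[D, V] = (-6.215)·14 = -87.01
Cov[T, W] = 484.61 + (-4.69938) + (-87.01) = 392.90062.

Cov[T, W] = 392.90062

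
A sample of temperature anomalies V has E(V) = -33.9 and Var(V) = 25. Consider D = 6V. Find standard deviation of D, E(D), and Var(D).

D = 6V is linear with a = 6, b = 0.
standard deviation of V = √25 = 5.
standard deviation of D = |a|·standard deviation of V = |6|·5 = 30.
E(D) = a·E(V) + b = 6·(-33.9) = -203.4.
Var(D) = a²·Var(V) = 6²·25 = 900.

standard deviation of D = 30, E(D) = -203.4, Var(D) = 900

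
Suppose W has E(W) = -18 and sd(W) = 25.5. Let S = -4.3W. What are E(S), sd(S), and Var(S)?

E(S) = 77.4, sd(S) = 109.65, Var(S) = 12023.1225

S = -4.3W is linear with a = -4.3, b = 0.
E(S) = a·E(W) + b = (-4.3)·(-18) = 77.4.
sd(S) = |a|·sd(W) = |-4.3|·25.5 = 109.65.
Var(W) = 25.5² = 650.25.
Var(S) = a²·Var(W) = (-4.3)²·650.25 = 12023.1225.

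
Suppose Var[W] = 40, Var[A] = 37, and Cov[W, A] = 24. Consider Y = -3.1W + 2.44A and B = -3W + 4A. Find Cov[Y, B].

By bilinearity, Cov[Y, B] = ac·Var[W] + bd·Var[A] + (ad+bc)·Cov[W, A], with a=-3.1, b=2.44, c=-3, d=4.
ac·Var[W] = (-3.1)·(-3)·40 = 372
bd·Var[A] = 2.44·4·37 = 361.12
(ad+bc)·Cov[W, A] = (-19.72)·24 = -473.28
Cov[Y, B] = 372 + 361.12 + (-473.28) = 259.84.

Cov[Y, B] = 259.84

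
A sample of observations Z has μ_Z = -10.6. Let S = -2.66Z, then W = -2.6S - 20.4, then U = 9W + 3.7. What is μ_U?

μ_U = -839.6864

μ_S = (-2.66)·(-10.6) = 28.196.
μ_W = (-2.6)·28.196 + (-20.4) = -93.7096.
μ_U = 9·(-93.7096) + 3.7 = -839.6864.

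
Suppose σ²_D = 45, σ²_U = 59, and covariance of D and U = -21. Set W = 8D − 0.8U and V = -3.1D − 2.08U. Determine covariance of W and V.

By bilinearity, covariance of W and V = ac·σ²_D + bd·σ²_U + (ad+bc)·covariance of D and U, with a=8, b=-0.8, c=-3.1, d=-2.08.
ac·σ²_D = 8·(-3.1)·45 = -1116
bd·σ²_U = (-0.8)·(-2.08)·59 = 98.176
(ad+bc)·covariance of D and U = (-14.16)·(-21) = 297.36
covariance of W and V = -1116 + 98.176 + 297.36 = -720.464.

covariance of W and V = -720.464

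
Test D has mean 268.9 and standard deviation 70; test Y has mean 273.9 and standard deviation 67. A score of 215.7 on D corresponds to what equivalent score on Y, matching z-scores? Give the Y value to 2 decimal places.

Y = 222.98

z = (215.7 − 268.9)/70 = -0.76.
Y = 273.9 + z·67 = 273.9 + (215.7 − 268.9)·67/70 = 222.98.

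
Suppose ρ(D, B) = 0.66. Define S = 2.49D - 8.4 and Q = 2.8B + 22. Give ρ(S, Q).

Linear rescalings preserve correlation up to sign; here the slopes 2.49 and 2.8 have the same sign, so ρ(S, Q) = ρ(D, B) = 0.66.

ρ(S, Q) = 0.66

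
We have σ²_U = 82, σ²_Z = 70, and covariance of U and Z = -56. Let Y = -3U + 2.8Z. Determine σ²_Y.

σ²_Y = 2227.6

σ²_Y = a²·σ²_U + b²·σ²_Z + 2ab·covariance of U and Z with a = -3, b = 2.8.
= (-3)²·82 + 2.8²·70 + 2·(-3)·2.8·(-56)
= 738 + 548.8 + 940.8 = 2227.6.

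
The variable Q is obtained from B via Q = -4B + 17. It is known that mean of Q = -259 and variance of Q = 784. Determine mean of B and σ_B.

From Q = -4B + 17: mean of Q = a·mean of B + b, so mean of B = (mean of Q − b)/a = (-259 − 17)/(-4) = 69.
σ_Q = √784 = 28.
σ_Q = |a|·σ_B, so σ_B = 28/|-4| = 7.

mean of B = 69, σ_B = 7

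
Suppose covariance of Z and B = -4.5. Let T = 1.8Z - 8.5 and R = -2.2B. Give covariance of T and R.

covariance of T and R = 17.82

covariance of T and R = a·c·covariance of Z and B = 1.8·(-2.2)·(-4.5) = 17.82. Additive constants drop out.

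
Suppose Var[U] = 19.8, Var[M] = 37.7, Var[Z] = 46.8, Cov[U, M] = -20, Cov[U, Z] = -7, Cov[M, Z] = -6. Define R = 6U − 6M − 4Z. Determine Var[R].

Var[R] = a²·Var[U] + b²·Var[M] + c²·Var[Z] + 2ab·Cov[U, M] + 2ac·Cov[U, Z] + 2bc·Cov[M, Z], with a = 6, b = -6, c = -4.
= 712.8 + 1357.2 + 748.8 + 1440 + 336 + (-288)
= 4306.8.

Var[R] = 4306.8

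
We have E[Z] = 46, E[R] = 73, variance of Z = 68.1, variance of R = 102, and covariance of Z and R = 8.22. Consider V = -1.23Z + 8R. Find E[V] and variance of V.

E[V] = 527.42, variance of V = 6469.25889

E[V] = (-1.23)·E[Z] + 8·E[R] = (-1.23)·46 + 8·73 = 527.42.
variance of V = a²·variance of Z + b²·variance of R + 2ab·covariance of Z and R with a = -1.23, b = 8.
= (-1.23)²·68.1 + 8²·102 + 2·(-1.23)·8·8.22
= 103.02849 + 6528 + (-161.7696) = 6469.25889.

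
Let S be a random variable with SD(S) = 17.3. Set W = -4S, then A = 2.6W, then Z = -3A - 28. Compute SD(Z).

SD(Z) = 539.76

SD(W) = |-4|·17.3 = 69.2.
SD(A) = |2.6|·69.2 = 179.92.
SD(Z) = |-3|·179.92 = 539.76.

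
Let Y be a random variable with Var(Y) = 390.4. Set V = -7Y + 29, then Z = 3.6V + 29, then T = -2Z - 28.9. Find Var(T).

Var(T) = 991678.464

Var(V) = (-7)²·390.4 = 19129.6.
Var(Z) = 3.6²·19129.6 = 247919.616.
Var(T) = (-2)²·247919.616 = 991678.464.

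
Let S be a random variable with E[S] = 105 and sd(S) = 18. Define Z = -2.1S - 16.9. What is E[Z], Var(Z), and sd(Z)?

Z = -2.1S - 16.9 is linear with a = -2.1, b = -16.9.
E[Z] = a·E[S] + b = (-2.1)·105 + (-16.9) = -237.4.
Var(S) = 18² = 324.
Var(Z) = a²·Var(S) = (-2.1)²·324 = 1428.84 (the additive constant -16.9 does not affect variance).
sd(Z) = |a|·sd(S) = |-2.1|·18 = 37.8.

E[Z] = -237.4, Var(Z) = 1428.84, sd(Z) = 37.8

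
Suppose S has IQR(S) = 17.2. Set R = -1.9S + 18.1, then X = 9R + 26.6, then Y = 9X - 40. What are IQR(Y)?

IQR(Y) = 2647.08

IQR(R) = |-1.9|·17.2 = 32.68.
IQR(X) = |9|·32.68 = 294.12.
IQR(Y) = |9|·294.12 = 2647.08.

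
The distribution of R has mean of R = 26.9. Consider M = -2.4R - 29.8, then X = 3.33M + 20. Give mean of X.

mean of M = (-2.4)·26.9 + (-29.8) = -94.36.
mean of X = 3.33·(-94.36) + 20 = -294.2188.

mean of X = -294.2188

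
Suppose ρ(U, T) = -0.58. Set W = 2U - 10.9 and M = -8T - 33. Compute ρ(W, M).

Linear rescalings preserve |correlation|; the slopes 2 and -8 have opposite signs, so the correlation flips sign: ρ(W, M) = −ρ(U, T) = 0.58.

ρ(W, M) = 0.58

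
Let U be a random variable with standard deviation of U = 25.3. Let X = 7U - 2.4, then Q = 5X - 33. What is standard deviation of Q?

standard deviation of Q = 885.5

standard deviation of X = |7|·25.3 = 177.1.
standard deviation of Q = |5|·177.1 = 885.5.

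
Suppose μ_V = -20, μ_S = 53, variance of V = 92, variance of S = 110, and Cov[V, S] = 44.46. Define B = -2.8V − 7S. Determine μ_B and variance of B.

μ_B = (-2.8)·μ_V + (-7)·μ_S = (-2.8)·(-20) + (-7)·53 = -315.
variance of B = a²·variance of V + b²·variance of S + 2ab·Cov[V, S] with a = -2.8, b = -7.
= (-2.8)²·92 + (-7)²·110 + 2·(-2.8)·(-7)·44.46
= 721.28 + 5390 + 1742.832 = 7854.112.

μ_B = -315, variance of B = 7854.112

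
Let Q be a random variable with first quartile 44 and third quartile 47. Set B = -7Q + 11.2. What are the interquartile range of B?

IQR of Q = Q3 − Q1 = 47 − 44 = 3.
Under B = aQ + b, IQR(B) = |a|·IQR(Q) = |-7|·3 = 21 (shifts cancel; spread scales by |a|).

IQR(B) = 21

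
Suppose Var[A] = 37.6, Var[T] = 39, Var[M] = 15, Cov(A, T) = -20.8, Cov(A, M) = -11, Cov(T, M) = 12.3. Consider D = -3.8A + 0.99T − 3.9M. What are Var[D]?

Var[D] = 544.7965

Var[D] = a²·Var[A] + b²·Var[T] + c²·Var[M] + 2ab·Cov(A, T) + 2ac·Cov(A, M) + 2bc·Cov(T, M), with a = -3.8, b = 0.99, c = -3.9.
= 542.944 + 38.2239 + 228.15 + 156.4992 + (-326.04) + (-94.9806)
= 544.7965.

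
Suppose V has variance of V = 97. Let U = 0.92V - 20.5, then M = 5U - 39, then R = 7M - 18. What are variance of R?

variance of U = 0.92²·97 = 82.1008.
variance of M = 5²·82.1008 = 2052.52.
variance of R = 7²·2052.52 = 100573.48.

variance of R = 100573.48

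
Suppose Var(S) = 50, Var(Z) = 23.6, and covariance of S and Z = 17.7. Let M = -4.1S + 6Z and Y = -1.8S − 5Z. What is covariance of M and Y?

covariance of M and Y = -167.31

By bilinearity, covariance of M and Y = ac·Var(S) + bd·Var(Z) + (ad+bc)·covariance of S and Z, with a=-4.1, b=6, c=-1.8, d=-5.
ac·Var(S) = (-4.1)·(-1.8)·50 = 369
bd·Var(Z) = 6·(-5)·23.6 = -708
(ad+bc)·covariance of S and Z = (9.7)·17.7 = 171.69
covariance of M and Y = 369 + (-708) + 171.69 = -167.31.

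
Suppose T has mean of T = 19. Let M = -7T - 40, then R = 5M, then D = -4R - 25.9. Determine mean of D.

mean of M = (-7)·19 + (-40) = -173.
mean of R = 5·(-173) = -865.
mean of D = (-4)·(-865) + (-25.9) = 3434.1.

mean of D = 3434.1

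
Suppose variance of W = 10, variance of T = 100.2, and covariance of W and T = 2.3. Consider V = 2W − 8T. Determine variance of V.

variance of V = a²·variance of W + b²·variance of T + 2ab·covariance of W and T with a = 2, b = -8.
= 2²·10 + (-8)²·100.2 + 2·2·(-8)·2.3
= 40 + 6412.8 + (-73.6) = 6379.2.

variance of V = 6379.2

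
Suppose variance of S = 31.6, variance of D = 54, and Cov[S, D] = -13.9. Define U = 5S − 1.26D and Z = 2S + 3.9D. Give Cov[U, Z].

By bilinearity, Cov[U, Z] = ac·variance of S + bd·variance of D + (ad+bc)·Cov[S, D], with a=5, b=-1.26, c=2, d=3.9.
ac·variance of S = 5·2·31.6 = 316
bd·variance of D = (-1.26)·3.9·54 = -265.356
(ad+bc)·Cov[S, D] = (16.98)·(-13.9) = -236.022
Cov[U, Z] = 316 + (-265.356) + (-236.022) = -185.378.

Cov[U, Z] = -185.378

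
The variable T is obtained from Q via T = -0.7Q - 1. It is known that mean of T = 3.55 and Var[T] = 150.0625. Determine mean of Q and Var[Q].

mean of Q = -6.5, Var[Q] = 306.25

From T = -0.7Q - 1: mean of T = a·mean of Q + b, so mean of Q = (mean of T − b)/a = (3.55 − (-1))/(-0.7) = -6.5.
Var[T] = a²·Var[Q], so Var[Q] = 150.0625/(-0.7)² = 306.25.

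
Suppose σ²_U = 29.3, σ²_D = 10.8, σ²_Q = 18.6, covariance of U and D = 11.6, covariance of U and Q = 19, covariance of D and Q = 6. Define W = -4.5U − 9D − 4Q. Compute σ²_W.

σ²_W = a²·σ²_U + b²·σ²_D + c²·σ²_Q + 2ab·covariance of U and D + 2ac·covariance of U and Q + 2bc·covariance of D and Q, with a = -4.5, b = -9, c = -4.
= 593.325 + 874.8 + 297.6 + 939.6 + 684 + 432
= 3821.325.

σ²_W = 3821.325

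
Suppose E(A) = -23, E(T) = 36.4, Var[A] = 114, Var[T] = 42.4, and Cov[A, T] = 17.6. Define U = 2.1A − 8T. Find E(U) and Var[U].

E(U) = 2.1·E(A) + (-8)·E(T) = 2.1·(-23) + (-8)·36.4 = -339.5.
Var[U] = a²·Var[A] + b²·Var[T] + 2ab·Cov[A, T] with a = 2.1, b = -8.
= 2.1²·114 + (-8)²·42.4 + 2·2.1·(-8)·17.6
= 502.74 + 2713.6 + (-591.36) = 2624.98.

E(U) = -339.5, Var[U] = 2624.98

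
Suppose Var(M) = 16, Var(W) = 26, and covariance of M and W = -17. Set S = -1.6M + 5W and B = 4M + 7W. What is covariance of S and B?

covariance of S and B = 658

By bilinearity, covariance of S and B = ac·Var(M) + bd·Var(W) + (ad+bc)·covariance of M and W, with a=-1.6, b=5, c=4, d=7.
ac·Var(M) = (-1.6)·4·16 = -102.4
bd·Var(W) = 5·7·26 = 910
(ad+bc)·covariance of M and W = (8.8)·(-17) = -149.6
covariance of S and B = -102.4 + 910 + (-149.6) = 658.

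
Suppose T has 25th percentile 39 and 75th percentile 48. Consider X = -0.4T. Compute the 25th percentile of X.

25th percentile of X = -19.2

Since a = -0.4 < 0 the transformation is decreasing, reversing order: the 25th percentile of X corresponds to the 75th percentile of T.
So P_{25}(X) = a·P_{75}(T) + b = (-0.4)·48 = -19.2.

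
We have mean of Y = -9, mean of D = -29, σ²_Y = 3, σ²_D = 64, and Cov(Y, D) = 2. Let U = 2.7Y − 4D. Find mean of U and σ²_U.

mean of U = 91.7, σ²_U = 1002.67

mean of U = 2.7·mean of Y + (-4)·mean of D = 2.7·(-9) + (-4)·(-29) = 91.7.
σ²_U = a²·σ²_Y + b²·σ²_D + 2ab·Cov(Y, D) with a = 2.7, b = -4.
= 2.7²·3 + (-4)²·64 + 2·2.7·(-4)·2
= 21.87 + 1024 + (-43.2) = 1002.67.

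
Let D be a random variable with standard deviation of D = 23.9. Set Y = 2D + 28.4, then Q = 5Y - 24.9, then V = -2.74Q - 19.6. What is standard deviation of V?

standard deviation of V = 654.86

standard deviation of Y = |2|·23.9 = 47.8.
standard deviation of Q = |5|·47.8 = 239.
standard deviation of V = |-2.74|·239 = 654.86.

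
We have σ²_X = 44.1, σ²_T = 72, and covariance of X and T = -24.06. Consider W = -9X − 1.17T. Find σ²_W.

σ²_W = 3163.9572

σ²_W = a²·σ²_X + b²·σ²_T + 2ab·covariance of X and T with a = -9, b = -1.17.
= (-9)²·44.1 + (-1.17)²·72 + 2·(-9)·(-1.17)·(-24.06)
= 3572.1 + 98.5608 + (-506.7036) = 3163.9572.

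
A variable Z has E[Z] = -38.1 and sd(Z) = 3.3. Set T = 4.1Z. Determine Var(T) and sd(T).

Var(T) = 183.0609, sd(T) = 13.53

T = 4.1Z is linear with a = 4.1, b = 0.
Var(Z) = 3.3² = 10.89.
Var(T) = a²·Var(Z) = 4.1²·10.89 = 183.0609.
sd(T) = |a|·sd(Z) = |4.1|·3.3 = 13.53.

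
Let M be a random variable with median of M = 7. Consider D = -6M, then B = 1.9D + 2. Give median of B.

median of B = -77.8

median of D = (-6)·7 = -42.
median of B = 1.9·(-42) + 2 = -77.8.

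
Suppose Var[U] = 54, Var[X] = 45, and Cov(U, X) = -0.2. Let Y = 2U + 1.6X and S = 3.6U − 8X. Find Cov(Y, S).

Cov(Y, S) = -185.152

By bilinearity, Cov(Y, S) = ac·Var[U] + bd·Var[X] + (ad+bc)·Cov(U, X), with a=2, b=1.6, c=3.6, d=-8.
ac·Var[U] = 2·3.6·54 = 388.8
bd·Var[X] = 1.6·(-8)·45 = -576
(ad+bc)·Cov(U, X) = (-10.24)·(-0.2) = 2.048
Cov(Y, S) = 388.8 + (-576) + 2.048 = -185.152.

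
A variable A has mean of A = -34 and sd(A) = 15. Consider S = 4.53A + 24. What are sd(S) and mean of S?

S = 4.53A + 24 is linear with a = 4.53, b = 24.
sd(S) = |a|·sd(A) = |4.53|·15 = 67.95.
mean of S = a·mean of A + b = 4.53·(-34) + 24 = -130.02.

sd(S) = 67.95, mean of S = -130.02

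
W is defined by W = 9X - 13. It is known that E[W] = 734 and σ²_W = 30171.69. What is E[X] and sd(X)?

From W = 9X - 13: E[W] = a·E[X] + b, so E[X] = (E[W] − b)/a = (734 − (-13))/9 = 83.
sd(W) = √30171.69 = 173.7.
sd(W) = |a|·sd(X), so sd(X) = 173.7/|9| = 19.3.

E[X] = 83, sd(X) = 19.3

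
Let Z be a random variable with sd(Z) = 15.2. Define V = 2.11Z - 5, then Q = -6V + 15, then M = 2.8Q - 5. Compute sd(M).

sd(M) = 538.8096

sd(V) = |2.11|·15.2 = 32.072.
sd(Q) = |-6|·32.072 = 192.432.
sd(M) = |2.8|·192.432 = 538.8096.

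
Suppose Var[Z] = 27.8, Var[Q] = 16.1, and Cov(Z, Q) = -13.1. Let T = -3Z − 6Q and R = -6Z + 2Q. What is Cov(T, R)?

Cov(T, R) = -85.8

By bilinearity, Cov(T, R) = ac·Var[Z] + bd·Var[Q] + (ad+bc)·Cov(Z, Q), with a=-3, b=-6, c=-6, d=2.
ac·Var[Z] = (-3)·(-6)·27.8 = 500.4
bd·Var[Q] = (-6)·2·16.1 = -193.2
(ad+bc)·Cov(Z, Q) = (30)·(-13.1) = -393
Cov(T, R) = 500.4 + (-193.2) + (-393) = -85.8.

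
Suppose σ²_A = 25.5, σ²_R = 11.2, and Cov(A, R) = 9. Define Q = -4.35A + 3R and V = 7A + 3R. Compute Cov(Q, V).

By bilinearity, Cov(Q, V) = ac·σ²_A + bd·σ²_R + (ad+bc)·Cov(A, R), with a=-4.35, b=3, c=7, d=3.
ac·σ²_A = (-4.35)·7·25.5 = -776.475
bd·σ²_R = 3·3·11.2 = 100.8
(ad+bc)·Cov(A, R) = (7.95)·9 = 71.55
Cov(Q, V) = -776.475 + 100.8 + 71.55 = -604.125.

Cov(Q, V) = -604.125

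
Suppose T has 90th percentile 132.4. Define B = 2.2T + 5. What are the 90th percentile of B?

Since a = 2.2 > 0 the transformation is increasing, so the 90th percentile of B = a·(P_{90} of T) + b = 2.2·132.4 + 5 = 296.28.

90th percentile of B = 296.28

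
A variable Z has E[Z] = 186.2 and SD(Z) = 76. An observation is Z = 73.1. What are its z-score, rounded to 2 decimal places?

z = -1.49

z = (Z − E[Z]) / SD(Z) = (73.1 − 186.2) / 76 ≈ -1.49.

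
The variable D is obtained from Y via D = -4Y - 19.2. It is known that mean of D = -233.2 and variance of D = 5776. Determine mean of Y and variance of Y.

mean of Y = 53.5, variance of Y = 361

From D = -4Y - 19.2: mean of D = a·mean of Y + b, so mean of Y = (mean of D − b)/a = (-233.2 − (-19.2))/(-4) = 53.5.
variance of D = a²·variance of Y, so variance of Y = 5776/(-4)² = 361.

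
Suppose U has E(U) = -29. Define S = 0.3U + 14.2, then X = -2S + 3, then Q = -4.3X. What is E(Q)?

E(Q) = 34.4

E(S) = 0.3·(-29) + 14.2 = 5.5.
E(X) = (-2)·5.5 + 3 = -8.
E(Q) = (-4.3)·(-8) = 34.4.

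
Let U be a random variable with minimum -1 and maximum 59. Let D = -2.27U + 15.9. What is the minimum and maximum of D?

min(D) = -118.03, max(D) = 18.17

a = -2.27 < 0, so order reverses: min(D) = a·max(U)+b = (-2.27)·59 + 15.9 = -118.03; max(D) = a·min(U)+b = (-2.27)·(-1) + 15.9 = 18.17.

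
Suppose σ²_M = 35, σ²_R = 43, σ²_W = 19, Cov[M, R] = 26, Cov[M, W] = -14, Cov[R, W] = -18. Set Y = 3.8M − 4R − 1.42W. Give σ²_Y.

σ²_Y = a²·σ²_M + b²·σ²_R + c²·σ²_W + 2ab·Cov[M, R] + 2ac·Cov[M, W] + 2bc·Cov[R, W], with a = 3.8, b = -4, c = -1.42.
= 505.4 + 688 + 38.3116 + (-790.4) + 151.088 + (-204.48)
= 387.9196.

σ²_Y = 387.9196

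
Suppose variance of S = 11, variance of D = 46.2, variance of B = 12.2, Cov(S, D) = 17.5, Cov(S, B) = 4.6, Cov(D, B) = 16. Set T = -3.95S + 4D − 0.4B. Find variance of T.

variance of T = 323.1155

variance of T = a²·variance of S + b²·variance of D + c²·variance of B + 2ab·Cov(S, D) + 2ac·Cov(S, B) + 2bc·Cov(D, B), with a = -3.95, b = 4, c = -0.4.
= 171.6275 + 739.2 + 1.952 + (-553) + 14.536 + (-51.2)
= 323.1155.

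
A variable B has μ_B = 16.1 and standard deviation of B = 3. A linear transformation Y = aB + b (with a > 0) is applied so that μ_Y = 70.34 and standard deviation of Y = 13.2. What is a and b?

standard deviation of Y = a·standard deviation of B (a > 0), so a = 13.2/3 = 4.4.
μ_Y = a·μ_B + b, so b = 70.34 − 4.4·16.1 = -0.5.

a = 4.4, b = -0.5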